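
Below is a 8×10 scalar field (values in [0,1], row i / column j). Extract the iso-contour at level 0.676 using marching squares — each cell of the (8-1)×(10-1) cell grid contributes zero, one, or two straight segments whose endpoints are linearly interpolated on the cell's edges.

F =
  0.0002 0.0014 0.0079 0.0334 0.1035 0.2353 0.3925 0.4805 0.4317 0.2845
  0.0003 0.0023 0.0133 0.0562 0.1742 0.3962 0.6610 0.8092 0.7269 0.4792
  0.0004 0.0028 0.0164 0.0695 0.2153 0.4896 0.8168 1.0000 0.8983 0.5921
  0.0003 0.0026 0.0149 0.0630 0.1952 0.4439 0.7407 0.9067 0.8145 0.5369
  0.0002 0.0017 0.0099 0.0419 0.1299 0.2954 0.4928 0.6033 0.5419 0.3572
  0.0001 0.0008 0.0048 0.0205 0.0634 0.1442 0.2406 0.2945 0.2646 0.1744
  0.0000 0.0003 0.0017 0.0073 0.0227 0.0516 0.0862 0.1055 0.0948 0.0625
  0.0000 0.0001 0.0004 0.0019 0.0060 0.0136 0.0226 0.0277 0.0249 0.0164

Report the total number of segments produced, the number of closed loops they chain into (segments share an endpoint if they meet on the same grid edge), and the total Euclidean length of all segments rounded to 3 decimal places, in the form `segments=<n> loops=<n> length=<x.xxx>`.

segments=12 loops=1 length=9.798

cell (0,6): code 0100 → (0.595,7.000)–(1.000,6.101)
cell (0,7): code 1100 → (0.828,8.000)–(0.595,7.000)
cell (0,8): code 1000 → (1.000,8.205)–(0.828,8.000)
cell (1,5): code 0100 → (1.096,6.000)–(2.000,5.570)
cell (1,6): code 1110 → (1.000,6.101)–(1.096,6.000)
cell (1,8): code 1001 → (2.000,8.726)–(1.000,8.205)
cell (2,5): code 0110 → (2.000,5.570)–(3.000,5.782)
cell (2,8): code 1001 → (3.000,8.499)–(2.000,8.726)
cell (3,5): code 0010 → (3.000,5.782)–(3.261,6.000)
cell (3,6): code 0011 → (3.261,6.000)–(3.760,7.000)
cell (3,7): code 0011 → (3.760,7.000)–(3.508,8.000)
cell (3,8): code 0001 → (3.508,8.000)–(3.000,8.499)
total: 12 segments, chained into 1 closed loop(s), length Σ = 9.797879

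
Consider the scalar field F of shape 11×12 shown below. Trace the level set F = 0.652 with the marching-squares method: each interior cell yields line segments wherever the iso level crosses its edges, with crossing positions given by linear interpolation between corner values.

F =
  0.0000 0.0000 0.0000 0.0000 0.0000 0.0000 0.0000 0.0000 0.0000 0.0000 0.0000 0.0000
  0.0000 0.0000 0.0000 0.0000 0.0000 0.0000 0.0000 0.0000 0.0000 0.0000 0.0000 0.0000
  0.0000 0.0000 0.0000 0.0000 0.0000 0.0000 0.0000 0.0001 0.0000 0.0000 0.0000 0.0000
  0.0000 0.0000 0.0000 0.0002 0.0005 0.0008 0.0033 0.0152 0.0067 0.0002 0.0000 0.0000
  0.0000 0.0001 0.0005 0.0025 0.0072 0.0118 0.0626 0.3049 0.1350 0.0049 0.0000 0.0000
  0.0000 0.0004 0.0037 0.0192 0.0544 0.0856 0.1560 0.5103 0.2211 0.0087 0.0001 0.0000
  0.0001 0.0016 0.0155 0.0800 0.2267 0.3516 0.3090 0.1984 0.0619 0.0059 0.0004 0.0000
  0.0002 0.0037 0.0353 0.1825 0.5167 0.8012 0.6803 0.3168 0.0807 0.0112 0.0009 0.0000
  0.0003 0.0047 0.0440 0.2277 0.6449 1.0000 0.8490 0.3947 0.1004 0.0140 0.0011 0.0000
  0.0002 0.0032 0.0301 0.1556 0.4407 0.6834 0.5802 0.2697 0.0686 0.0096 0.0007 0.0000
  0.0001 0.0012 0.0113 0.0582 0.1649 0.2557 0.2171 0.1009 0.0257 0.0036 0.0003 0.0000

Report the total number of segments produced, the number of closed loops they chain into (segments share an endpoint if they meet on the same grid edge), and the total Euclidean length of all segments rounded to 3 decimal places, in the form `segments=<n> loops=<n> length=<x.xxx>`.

cell (6,4): code 0100 → (6.668,5.000)–(7.000,4.476)
cell (6,5): code 1100 → (6.924,6.000)–(6.668,5.000)
cell (6,6): code 1000 → (7.000,6.078)–(6.924,6.000)
cell (7,4): code 0110 → (7.000,4.476)–(8.000,4.020)
cell (7,6): code 1001 → (8.000,6.434)–(7.000,6.078)
cell (8,4): code 0110 → (8.000,4.020)–(9.000,4.871)
cell (8,5): code 1011 → (9.000,5.304)–(8.733,6.000)
cell (8,6): code 0001 → (8.733,6.000)–(8.000,6.434)
cell (9,4): code 0010 → (9.000,4.871)–(9.073,5.000)
cell (9,5): code 0001 → (9.073,5.000)–(9.000,5.304)
total: 10 segments, chained into 1 closed loop(s), length Σ = 7.293418

segments=10 loops=1 length=7.293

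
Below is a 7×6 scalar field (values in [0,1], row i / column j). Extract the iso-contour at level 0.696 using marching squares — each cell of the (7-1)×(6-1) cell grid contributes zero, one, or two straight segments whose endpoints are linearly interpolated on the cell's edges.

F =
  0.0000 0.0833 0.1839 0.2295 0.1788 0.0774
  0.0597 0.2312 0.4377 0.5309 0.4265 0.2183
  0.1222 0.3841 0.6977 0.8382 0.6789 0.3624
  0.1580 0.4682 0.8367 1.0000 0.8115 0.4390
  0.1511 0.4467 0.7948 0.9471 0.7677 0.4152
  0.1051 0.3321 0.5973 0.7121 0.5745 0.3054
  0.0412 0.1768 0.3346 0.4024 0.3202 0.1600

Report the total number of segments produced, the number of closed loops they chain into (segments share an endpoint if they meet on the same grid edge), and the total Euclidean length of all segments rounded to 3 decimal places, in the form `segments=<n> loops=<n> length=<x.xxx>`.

segments=14 loops=1 length=9.639

cell (1,1): code 0100 → (1.993,2.000)–(2.000,1.995)
cell (1,2): code 1100 → (1.537,3.000)–(1.993,2.000)
cell (1,3): code 1000 → (2.000,3.893)–(1.537,3.000)
cell (2,1): code 0110 → (2.000,1.995)–(3.000,1.618)
cell (2,3): code 1101 → (2.129,4.000)–(2.000,3.893)
cell (2,4): code 1000 → (3.000,4.310)–(2.129,4.000)
cell (3,1): code 0110 → (3.000,1.618)–(4.000,1.716)
cell (3,4): code 1001 → (4.000,4.203)–(3.000,4.310)
cell (4,1): code 0010 → (4.000,1.716)–(4.500,2.000)
cell (4,2): code 0111 → (4.500,2.000)–(5.000,2.860)
cell (4,3): code 1011 → (5.000,3.117)–(4.371,4.000)
cell (4,4): code 0001 → (4.371,4.000)–(4.000,4.203)
cell (5,2): code 0010 → (5.000,2.860)–(5.052,3.000)
cell (5,3): code 0001 → (5.052,3.000)–(5.000,3.117)
total: 14 segments, chained into 1 closed loop(s), length Σ = 9.638902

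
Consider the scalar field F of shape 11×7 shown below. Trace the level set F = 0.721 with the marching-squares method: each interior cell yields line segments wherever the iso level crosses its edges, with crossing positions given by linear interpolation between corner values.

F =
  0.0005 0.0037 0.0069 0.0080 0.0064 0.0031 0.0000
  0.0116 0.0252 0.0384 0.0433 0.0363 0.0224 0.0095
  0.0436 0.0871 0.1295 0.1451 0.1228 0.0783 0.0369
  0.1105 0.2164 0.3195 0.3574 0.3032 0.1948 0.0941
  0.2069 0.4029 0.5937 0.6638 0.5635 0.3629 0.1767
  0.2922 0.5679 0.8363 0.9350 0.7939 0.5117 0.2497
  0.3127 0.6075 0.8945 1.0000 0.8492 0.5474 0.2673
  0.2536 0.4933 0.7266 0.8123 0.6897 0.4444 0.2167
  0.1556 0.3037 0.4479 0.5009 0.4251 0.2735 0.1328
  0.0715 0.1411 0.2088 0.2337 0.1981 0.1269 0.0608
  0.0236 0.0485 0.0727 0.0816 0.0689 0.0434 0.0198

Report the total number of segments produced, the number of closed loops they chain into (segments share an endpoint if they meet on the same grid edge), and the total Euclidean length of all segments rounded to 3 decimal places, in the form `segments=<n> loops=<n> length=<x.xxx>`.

segments=12 loops=1 length=9.488

cell (4,1): code 0100 → (4.525,2.000)–(5.000,1.570)
cell (4,2): code 1100 → (4.211,3.000)–(4.525,2.000)
cell (4,3): code 1100 → (4.684,4.000)–(4.211,3.000)
cell (4,4): code 1000 → (5.000,4.258)–(4.684,4.000)
cell (5,1): code 0110 → (5.000,1.570)–(6.000,1.395)
cell (5,4): code 1001 → (6.000,4.425)–(5.000,4.258)
cell (6,1): code 0110 → (6.000,1.395)–(7.000,1.976)
cell (6,3): code 1011 → (7.000,3.745)–(6.804,4.000)
cell (6,4): code 0001 → (6.804,4.000)–(6.000,4.425)
cell (7,1): code 0010 → (7.000,1.976)–(7.020,2.000)
cell (7,2): code 0011 → (7.020,2.000)–(7.293,3.000)
cell (7,3): code 0001 → (7.293,3.000)–(7.000,3.745)
total: 12 segments, chained into 1 closed loop(s), length Σ = 9.487892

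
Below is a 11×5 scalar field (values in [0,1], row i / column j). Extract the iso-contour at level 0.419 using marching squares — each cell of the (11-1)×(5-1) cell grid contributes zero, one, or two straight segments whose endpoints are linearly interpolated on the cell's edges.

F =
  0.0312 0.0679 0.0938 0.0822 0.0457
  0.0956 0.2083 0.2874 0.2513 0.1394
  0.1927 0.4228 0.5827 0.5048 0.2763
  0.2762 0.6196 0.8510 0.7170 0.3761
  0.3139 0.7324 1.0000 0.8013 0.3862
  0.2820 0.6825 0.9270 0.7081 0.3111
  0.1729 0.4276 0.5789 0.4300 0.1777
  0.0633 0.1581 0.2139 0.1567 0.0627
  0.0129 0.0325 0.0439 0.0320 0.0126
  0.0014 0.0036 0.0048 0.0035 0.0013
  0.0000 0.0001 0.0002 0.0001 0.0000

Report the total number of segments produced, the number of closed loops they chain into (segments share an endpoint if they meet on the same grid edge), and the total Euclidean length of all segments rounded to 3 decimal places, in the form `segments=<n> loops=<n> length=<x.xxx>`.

cell (1,0): code 0100 → (1.982,1.000)–(2.000,0.983)
cell (1,1): code 1100 → (1.446,2.000)–(1.982,1.000)
cell (1,2): code 1100 → (1.662,3.000)–(1.446,2.000)
cell (1,3): code 1000 → (2.000,3.375)–(1.662,3.000)
cell (2,0): code 0110 → (2.000,0.983)–(3.000,0.416)
cell (2,3): code 1001 → (3.000,3.874)–(2.000,3.375)
cell (3,0): code 0110 → (3.000,0.416)–(4.000,0.251)
cell (3,3): code 1001 → (4.000,3.921)–(3.000,3.874)
cell (4,0): code 0110 → (4.000,0.251)–(5.000,0.342)
cell (4,3): code 1001 → (5.000,3.728)–(4.000,3.921)
cell (5,0): code 0110 → (5.000,0.342)–(6.000,0.966)
cell (5,3): code 1001 → (6.000,3.044)–(5.000,3.728)
cell (6,0): code 0010 → (6.000,0.966)–(6.032,1.000)
cell (6,1): code 0011 → (6.032,1.000)–(6.438,2.000)
cell (6,2): code 0011 → (6.438,2.000)–(6.040,3.000)
cell (6,3): code 0001 → (6.040,3.000)–(6.000,3.044)
total: 16 segments, chained into 1 closed loop(s), length Σ = 13.644158

segments=16 loops=1 length=13.644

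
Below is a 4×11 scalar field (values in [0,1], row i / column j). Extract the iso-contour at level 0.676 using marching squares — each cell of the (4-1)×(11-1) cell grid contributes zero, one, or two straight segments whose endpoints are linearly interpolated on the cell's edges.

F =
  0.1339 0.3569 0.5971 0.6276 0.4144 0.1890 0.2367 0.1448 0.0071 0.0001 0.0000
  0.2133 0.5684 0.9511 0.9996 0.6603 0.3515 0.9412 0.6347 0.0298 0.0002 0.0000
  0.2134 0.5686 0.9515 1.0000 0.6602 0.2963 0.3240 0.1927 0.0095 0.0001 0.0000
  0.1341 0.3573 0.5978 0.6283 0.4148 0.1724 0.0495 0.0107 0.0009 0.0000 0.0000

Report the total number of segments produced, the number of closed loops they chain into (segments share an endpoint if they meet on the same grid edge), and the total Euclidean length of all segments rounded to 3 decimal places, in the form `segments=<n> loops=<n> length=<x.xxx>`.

cell (0,1): code 0100 → (0.223,2.000)–(1.000,1.281)
cell (0,2): code 1100 → (0.130,3.000)–(0.223,2.000)
cell (0,3): code 1000 → (1.000,3.954)–(0.130,3.000)
cell (0,5): code 0100 → (0.624,6.000)–(1.000,5.550)
cell (0,6): code 1000 → (1.000,6.865)–(0.624,6.000)
cell (1,1): code 0110 → (1.000,1.281)–(2.000,1.280)
cell (1,3): code 1001 → (2.000,3.954)–(1.000,3.954)
cell (1,5): code 0010 → (1.000,5.550)–(1.430,6.000)
cell (1,6): code 0001 → (1.430,6.000)–(1.000,6.865)
cell (2,1): code 0010 → (2.000,1.280)–(2.779,2.000)
cell (2,2): code 0011 → (2.779,2.000)–(2.872,3.000)
cell (2,3): code 0001 → (2.872,3.000)–(2.000,3.954)
total: 12 segments, chained into 2 closed loop(s), length Σ = 11.828441

segments=12 loops=2 length=11.828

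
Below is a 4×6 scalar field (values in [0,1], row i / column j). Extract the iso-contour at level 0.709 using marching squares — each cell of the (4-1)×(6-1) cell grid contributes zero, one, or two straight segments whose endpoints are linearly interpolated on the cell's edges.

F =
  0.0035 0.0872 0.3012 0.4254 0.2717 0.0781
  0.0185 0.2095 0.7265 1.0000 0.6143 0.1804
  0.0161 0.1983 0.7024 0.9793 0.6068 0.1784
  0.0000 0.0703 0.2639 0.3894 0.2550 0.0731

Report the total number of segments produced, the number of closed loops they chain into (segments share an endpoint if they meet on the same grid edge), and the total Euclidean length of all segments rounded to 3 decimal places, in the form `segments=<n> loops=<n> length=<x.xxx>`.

cell (0,1): code 0100 → (0.959,2.000)–(1.000,1.966)
cell (0,2): code 1100 → (0.494,3.000)–(0.959,2.000)
cell (0,3): code 1000 → (1.000,3.754)–(0.494,3.000)
cell (1,1): code 0010 → (1.000,1.966)–(1.726,2.000)
cell (1,2): code 0111 → (1.726,2.000)–(2.000,2.024)
cell (1,3): code 1001 → (2.000,3.726)–(1.000,3.754)
cell (2,2): code 0010 → (2.000,2.024)–(2.458,3.000)
cell (2,3): code 0001 → (2.458,3.000)–(2.000,3.726)
total: 8 segments, chained into 1 closed loop(s), length Σ = 6.003715

segments=8 loops=1 length=6.004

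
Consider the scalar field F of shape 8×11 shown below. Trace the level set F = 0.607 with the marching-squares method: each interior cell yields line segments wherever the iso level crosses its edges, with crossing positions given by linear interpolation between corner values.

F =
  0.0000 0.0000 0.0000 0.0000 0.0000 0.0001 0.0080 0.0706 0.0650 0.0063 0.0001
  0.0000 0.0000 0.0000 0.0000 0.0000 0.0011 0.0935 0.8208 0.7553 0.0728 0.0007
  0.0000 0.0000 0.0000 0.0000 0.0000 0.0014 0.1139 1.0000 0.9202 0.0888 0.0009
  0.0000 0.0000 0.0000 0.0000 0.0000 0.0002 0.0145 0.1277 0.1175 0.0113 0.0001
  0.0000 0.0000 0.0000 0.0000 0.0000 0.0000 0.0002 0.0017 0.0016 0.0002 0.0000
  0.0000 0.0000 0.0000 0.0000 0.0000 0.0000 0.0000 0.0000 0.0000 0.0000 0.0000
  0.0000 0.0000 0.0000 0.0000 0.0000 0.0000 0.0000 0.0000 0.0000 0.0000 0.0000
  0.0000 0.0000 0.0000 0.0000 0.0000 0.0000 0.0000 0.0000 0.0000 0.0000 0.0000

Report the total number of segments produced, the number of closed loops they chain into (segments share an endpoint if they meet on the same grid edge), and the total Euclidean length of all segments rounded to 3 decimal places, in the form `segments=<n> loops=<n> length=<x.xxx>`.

segments=8 loops=1 length=5.918

cell (0,6): code 0100 → (0.715,7.000)–(1.000,6.706)
cell (0,7): code 1100 → (0.785,8.000)–(0.715,7.000)
cell (0,8): code 1000 → (1.000,8.217)–(0.785,8.000)
cell (1,6): code 0110 → (1.000,6.706)–(2.000,6.556)
cell (1,8): code 1001 → (2.000,8.377)–(1.000,8.217)
cell (2,6): code 0010 → (2.000,6.556)–(2.451,7.000)
cell (2,7): code 0011 → (2.451,7.000)–(2.390,8.000)
cell (2,8): code 0001 → (2.390,8.000)–(2.000,8.377)
total: 8 segments, chained into 1 closed loop(s), length Σ = 5.917591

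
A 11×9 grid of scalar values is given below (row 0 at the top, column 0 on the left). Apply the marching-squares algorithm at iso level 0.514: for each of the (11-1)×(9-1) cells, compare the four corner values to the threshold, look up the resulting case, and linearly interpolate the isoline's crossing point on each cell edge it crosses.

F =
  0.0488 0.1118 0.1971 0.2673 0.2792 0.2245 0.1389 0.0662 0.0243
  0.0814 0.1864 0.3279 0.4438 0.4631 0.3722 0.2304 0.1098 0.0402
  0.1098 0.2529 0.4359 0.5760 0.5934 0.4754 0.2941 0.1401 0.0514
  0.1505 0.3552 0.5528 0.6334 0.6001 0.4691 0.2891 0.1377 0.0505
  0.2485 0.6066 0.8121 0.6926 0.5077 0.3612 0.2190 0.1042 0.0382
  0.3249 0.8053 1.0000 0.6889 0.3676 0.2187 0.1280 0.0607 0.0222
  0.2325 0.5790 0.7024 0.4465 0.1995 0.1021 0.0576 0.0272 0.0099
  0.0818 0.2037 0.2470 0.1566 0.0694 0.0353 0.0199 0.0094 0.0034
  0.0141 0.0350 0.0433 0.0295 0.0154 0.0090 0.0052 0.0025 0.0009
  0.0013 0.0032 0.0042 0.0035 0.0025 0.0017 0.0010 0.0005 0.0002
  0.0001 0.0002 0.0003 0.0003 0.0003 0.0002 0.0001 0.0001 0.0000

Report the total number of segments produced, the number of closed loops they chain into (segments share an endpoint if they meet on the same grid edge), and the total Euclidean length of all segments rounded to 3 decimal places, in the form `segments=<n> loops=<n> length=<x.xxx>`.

cell (1,2): code 0100 → (1.531,3.000)–(2.000,2.557)
cell (1,3): code 1100 → (1.391,4.000)–(1.531,3.000)
cell (1,4): code 1000 → (2.000,4.673)–(1.391,4.000)
cell (2,1): code 0100 → (2.668,2.000)–(3.000,1.804)
cell (2,2): code 1110 → (2.000,2.557)–(2.668,2.000)
cell (2,4): code 1001 → (3.000,4.657)–(2.000,4.673)
cell (3,0): code 0100 → (3.632,1.000)–(4.000,0.741)
cell (3,1): code 1110 → (3.000,1.804)–(3.632,1.000)
cell (3,3): code 1011 → (4.000,3.966)–(3.932,4.000)
cell (3,4): code 0001 → (3.932,4.000)–(3.000,4.657)
cell (4,0): code 0110 → (4.000,0.741)–(5.000,0.394)
cell (4,3): code 1001 → (5.000,3.544)–(4.000,3.966)
cell (5,0): code 0110 → (5.000,0.394)–(6.000,0.812)
cell (5,2): code 1011 → (6.000,2.736)–(5.722,3.000)
cell (5,3): code 0001 → (5.722,3.000)–(5.000,3.544)
cell (6,0): code 0010 → (6.000,0.812)–(6.173,1.000)
cell (6,1): code 0011 → (6.173,1.000)–(6.414,2.000)
cell (6,2): code 0001 → (6.414,2.000)–(6.000,2.736)
total: 18 segments, chained into 1 closed loop(s), length Σ = 14.150896

segments=18 loops=1 length=14.151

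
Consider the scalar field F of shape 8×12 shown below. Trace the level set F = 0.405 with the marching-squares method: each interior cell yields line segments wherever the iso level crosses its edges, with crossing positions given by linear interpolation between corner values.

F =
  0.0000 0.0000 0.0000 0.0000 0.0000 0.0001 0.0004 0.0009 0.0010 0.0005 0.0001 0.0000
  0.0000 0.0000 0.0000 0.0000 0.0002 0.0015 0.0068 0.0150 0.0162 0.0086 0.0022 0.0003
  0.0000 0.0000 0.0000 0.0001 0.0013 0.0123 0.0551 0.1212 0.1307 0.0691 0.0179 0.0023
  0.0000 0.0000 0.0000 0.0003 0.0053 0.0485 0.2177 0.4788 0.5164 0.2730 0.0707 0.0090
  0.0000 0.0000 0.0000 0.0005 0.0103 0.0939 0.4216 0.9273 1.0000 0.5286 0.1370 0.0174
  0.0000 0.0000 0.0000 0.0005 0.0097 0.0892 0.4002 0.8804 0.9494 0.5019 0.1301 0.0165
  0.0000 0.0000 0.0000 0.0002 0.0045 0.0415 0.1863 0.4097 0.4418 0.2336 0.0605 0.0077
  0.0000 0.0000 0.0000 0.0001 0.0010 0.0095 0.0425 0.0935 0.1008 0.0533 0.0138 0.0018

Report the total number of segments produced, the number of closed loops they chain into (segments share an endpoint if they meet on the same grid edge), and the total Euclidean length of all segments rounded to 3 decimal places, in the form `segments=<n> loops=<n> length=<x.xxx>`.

cell (2,6): code 0100 → (2.794,7.000)–(3.000,6.717)
cell (2,7): code 1100 → (2.711,8.000)–(2.794,7.000)
cell (2,8): code 1000 → (3.000,8.458)–(2.711,8.000)
cell (3,5): code 0100 → (3.919,6.000)–(4.000,5.949)
cell (3,6): code 1110 → (3.000,6.717)–(3.919,6.000)
cell (3,8): code 1101 → (3.516,9.000)–(3.000,8.458)
cell (3,9): code 1000 → (4.000,9.316)–(3.516,9.000)
cell (4,5): code 0010 → (4.000,5.949)–(4.776,6.000)
cell (4,6): code 0111 → (4.776,6.000)–(5.000,6.010)
cell (4,9): code 1001 → (5.000,9.261)–(4.000,9.316)
cell (5,6): code 0110 → (5.000,6.010)–(6.000,6.979)
cell (5,8): code 1011 → (6.000,8.177)–(5.361,9.000)
cell (5,9): code 0001 → (5.361,9.000)–(5.000,9.261)
cell (6,6): code 0010 → (6.000,6.979)–(6.015,7.000)
cell (6,7): code 0011 → (6.015,7.000)–(6.108,8.000)
cell (6,8): code 0001 → (6.108,8.000)–(6.000,8.177)
total: 16 segments, chained into 1 closed loop(s), length Σ = 10.602706

segments=16 loops=1 length=10.603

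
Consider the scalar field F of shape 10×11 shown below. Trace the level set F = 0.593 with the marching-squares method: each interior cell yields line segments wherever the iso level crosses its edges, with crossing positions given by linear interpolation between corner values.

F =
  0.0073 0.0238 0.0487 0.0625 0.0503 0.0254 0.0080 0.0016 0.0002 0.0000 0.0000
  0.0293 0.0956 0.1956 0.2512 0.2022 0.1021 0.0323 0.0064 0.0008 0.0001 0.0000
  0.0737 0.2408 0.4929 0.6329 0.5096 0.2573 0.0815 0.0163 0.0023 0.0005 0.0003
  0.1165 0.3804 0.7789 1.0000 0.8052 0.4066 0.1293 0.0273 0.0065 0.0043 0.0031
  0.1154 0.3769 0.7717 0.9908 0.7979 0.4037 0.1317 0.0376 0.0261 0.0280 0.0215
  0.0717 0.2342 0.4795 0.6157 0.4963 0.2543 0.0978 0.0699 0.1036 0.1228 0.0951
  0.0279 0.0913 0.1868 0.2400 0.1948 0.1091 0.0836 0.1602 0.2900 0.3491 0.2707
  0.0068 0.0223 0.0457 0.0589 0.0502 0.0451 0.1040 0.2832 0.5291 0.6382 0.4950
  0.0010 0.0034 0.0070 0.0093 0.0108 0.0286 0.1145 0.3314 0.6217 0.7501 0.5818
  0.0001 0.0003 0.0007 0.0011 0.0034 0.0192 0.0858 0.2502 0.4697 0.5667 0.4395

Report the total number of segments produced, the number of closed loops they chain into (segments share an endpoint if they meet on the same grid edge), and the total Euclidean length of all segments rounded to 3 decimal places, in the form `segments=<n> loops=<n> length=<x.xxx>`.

segments=22 loops=2 length=15.534

cell (1,2): code 0100 → (1.895,3.000)–(2.000,2.715)
cell (1,3): code 1000 → (2.000,3.324)–(1.895,3.000)
cell (2,1): code 0100 → (2.350,2.000)–(3.000,1.534)
cell (2,2): code 1110 → (2.000,2.715)–(2.350,2.000)
cell (2,3): code 1101 → (2.282,4.000)–(2.000,3.324)
cell (2,4): code 1000 → (3.000,4.532)–(2.282,4.000)
cell (3,1): code 0110 → (3.000,1.534)–(4.000,1.547)
cell (3,4): code 1001 → (4.000,4.520)–(3.000,4.532)
cell (4,1): code 0010 → (4.000,1.547)–(4.612,2.000)
cell (4,2): code 0111 → (4.612,2.000)–(5.000,2.833)
cell (4,3): code 1011 → (5.000,3.190)–(4.679,4.000)
cell (4,4): code 0001 → (4.679,4.000)–(4.000,4.520)
cell (5,2): code 0010 → (5.000,2.833)–(5.060,3.000)
cell (5,3): code 0001 → (5.060,3.000)–(5.000,3.190)
cell (6,8): code 0100 → (6.844,9.000)–(7.000,8.586)
cell (6,9): code 1000 → (7.000,9.316)–(6.844,9.000)
cell (7,7): code 0100 → (7.690,8.000)–(8.000,7.901)
cell (7,8): code 1110 → (7.000,8.586)–(7.690,8.000)
cell (7,9): code 1001 → (8.000,9.933)–(7.000,9.316)
cell (8,7): code 0010 → (8.000,7.901)–(8.189,8.000)
cell (8,8): code 0011 → (8.189,8.000)–(8.857,9.000)
cell (8,9): code 0001 → (8.857,9.000)–(8.000,9.933)
total: 22 segments, chained into 2 closed loop(s), length Σ = 15.533514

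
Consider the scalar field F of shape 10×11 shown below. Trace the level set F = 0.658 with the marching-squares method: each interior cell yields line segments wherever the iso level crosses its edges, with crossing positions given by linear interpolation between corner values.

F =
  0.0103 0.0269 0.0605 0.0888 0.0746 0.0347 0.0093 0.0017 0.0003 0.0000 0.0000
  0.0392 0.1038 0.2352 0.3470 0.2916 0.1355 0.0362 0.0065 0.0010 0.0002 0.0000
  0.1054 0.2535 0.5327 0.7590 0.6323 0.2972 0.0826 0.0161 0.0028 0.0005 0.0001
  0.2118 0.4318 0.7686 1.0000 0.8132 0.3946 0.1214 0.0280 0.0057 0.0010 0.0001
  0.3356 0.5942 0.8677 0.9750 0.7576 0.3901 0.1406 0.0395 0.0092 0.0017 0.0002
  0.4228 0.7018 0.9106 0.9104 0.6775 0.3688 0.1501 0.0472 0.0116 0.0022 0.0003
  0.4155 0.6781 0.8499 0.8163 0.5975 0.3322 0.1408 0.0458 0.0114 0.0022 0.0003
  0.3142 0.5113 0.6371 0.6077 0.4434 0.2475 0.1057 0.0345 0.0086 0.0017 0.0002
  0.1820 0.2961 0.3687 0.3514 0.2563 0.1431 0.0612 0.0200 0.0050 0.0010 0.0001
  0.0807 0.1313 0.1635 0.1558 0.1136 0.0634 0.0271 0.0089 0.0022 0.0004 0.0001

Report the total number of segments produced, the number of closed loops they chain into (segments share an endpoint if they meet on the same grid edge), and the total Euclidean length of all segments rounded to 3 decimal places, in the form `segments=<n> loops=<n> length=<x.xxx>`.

segments=18 loops=1 length=13.587

cell (1,2): code 0100 → (1.755,3.000)–(2.000,2.554)
cell (1,3): code 1000 → (2.000,3.797)–(1.755,3.000)
cell (2,1): code 0100 → (2.531,2.000)–(3.000,1.672)
cell (2,2): code 1110 → (2.000,2.554)–(2.531,2.000)
cell (2,3): code 1101 → (2.142,4.000)–(2.000,3.797)
cell (2,4): code 1000 → (3.000,4.371)–(2.142,4.000)
cell (3,1): code 0110 → (3.000,1.672)–(4.000,1.233)
cell (3,4): code 1001 → (4.000,4.271)–(3.000,4.371)
cell (4,0): code 0100 → (4.593,1.000)–(5.000,0.843)
cell (4,1): code 1110 → (4.000,1.233)–(4.593,1.000)
cell (4,4): code 1001 → (5.000,4.063)–(4.000,4.271)
cell (5,0): code 0110 → (5.000,0.843)–(6.000,0.923)
cell (5,3): code 1011 → (6.000,3.723)–(5.244,4.000)
cell (5,4): code 0001 → (5.244,4.000)–(5.000,4.063)
cell (6,0): code 0010 → (6.000,0.923)–(6.121,1.000)
cell (6,1): code 0011 → (6.121,1.000)–(6.902,2.000)
cell (6,2): code 0011 → (6.902,2.000)–(6.759,3.000)
cell (6,3): code 0001 → (6.759,3.000)–(6.000,3.723)
total: 18 segments, chained into 1 closed loop(s), length Σ = 13.587460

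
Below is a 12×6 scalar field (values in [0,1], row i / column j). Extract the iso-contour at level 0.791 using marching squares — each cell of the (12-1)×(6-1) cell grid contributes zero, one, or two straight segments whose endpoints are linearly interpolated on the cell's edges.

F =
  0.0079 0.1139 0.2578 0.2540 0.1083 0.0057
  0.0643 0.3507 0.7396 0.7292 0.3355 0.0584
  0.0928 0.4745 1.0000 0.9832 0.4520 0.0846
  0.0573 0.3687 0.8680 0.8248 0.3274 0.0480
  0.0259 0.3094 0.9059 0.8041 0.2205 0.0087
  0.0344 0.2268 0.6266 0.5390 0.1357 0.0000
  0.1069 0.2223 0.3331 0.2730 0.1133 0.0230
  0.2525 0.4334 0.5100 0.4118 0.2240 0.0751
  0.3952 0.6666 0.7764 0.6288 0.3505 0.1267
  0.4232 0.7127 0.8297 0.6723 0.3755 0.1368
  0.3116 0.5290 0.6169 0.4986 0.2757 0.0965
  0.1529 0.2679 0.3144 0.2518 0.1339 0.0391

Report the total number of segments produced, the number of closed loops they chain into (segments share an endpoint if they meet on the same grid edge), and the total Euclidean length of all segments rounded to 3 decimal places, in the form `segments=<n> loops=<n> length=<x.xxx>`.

segments=14 loops=2 length=10.629

cell (1,1): code 0100 → (1.197,2.000)–(2.000,1.602)
cell (1,2): code 1100 → (1.243,3.000)–(1.197,2.000)
cell (1,3): code 1000 → (2.000,3.362)–(1.243,3.000)
cell (2,1): code 0110 → (2.000,1.602)–(3.000,1.846)
cell (2,3): code 1001 → (3.000,3.068)–(2.000,3.362)
cell (3,1): code 0110 → (3.000,1.846)–(4.000,1.807)
cell (3,3): code 1001 → (4.000,3.022)–(3.000,3.068)
cell (4,1): code 0010 → (4.000,1.807)–(4.411,2.000)
cell (4,2): code 0011 → (4.411,2.000)–(4.049,3.000)
cell (4,3): code 0001 → (4.049,3.000)–(4.000,3.022)
cell (8,1): code 0100 → (8.274,2.000)–(9.000,1.669)
cell (8,2): code 1000 → (9.000,2.246)–(8.274,2.000)
cell (9,1): code 0010 → (9.000,1.669)–(9.182,2.000)
cell (9,2): code 0001 → (9.182,2.000)–(9.000,2.246)
total: 14 segments, chained into 2 closed loop(s), length Σ = 10.628583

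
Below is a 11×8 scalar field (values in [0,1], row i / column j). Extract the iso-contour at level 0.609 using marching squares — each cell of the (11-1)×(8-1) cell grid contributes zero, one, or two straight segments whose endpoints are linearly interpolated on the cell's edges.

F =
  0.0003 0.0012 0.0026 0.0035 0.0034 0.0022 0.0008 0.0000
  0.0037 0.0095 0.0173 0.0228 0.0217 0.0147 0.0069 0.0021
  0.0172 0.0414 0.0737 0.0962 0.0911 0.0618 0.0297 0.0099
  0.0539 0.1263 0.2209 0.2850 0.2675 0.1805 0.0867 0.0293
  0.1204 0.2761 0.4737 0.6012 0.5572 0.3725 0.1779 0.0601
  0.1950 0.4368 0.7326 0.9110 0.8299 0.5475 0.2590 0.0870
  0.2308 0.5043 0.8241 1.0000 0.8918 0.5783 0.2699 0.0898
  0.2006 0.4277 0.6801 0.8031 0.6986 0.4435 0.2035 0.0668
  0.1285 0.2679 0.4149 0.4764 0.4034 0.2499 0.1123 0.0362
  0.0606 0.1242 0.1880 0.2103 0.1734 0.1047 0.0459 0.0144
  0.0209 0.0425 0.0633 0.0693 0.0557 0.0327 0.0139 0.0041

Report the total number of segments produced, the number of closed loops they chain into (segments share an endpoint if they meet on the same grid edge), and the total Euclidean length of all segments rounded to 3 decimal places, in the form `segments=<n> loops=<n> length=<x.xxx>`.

cell (4,1): code 0100 → (4.523,2.000)–(5.000,1.582)
cell (4,2): code 1100 → (4.025,3.000)–(4.523,2.000)
cell (4,3): code 1100 → (4.190,4.000)–(4.025,3.000)
cell (4,4): code 1000 → (5.000,4.782)–(4.190,4.000)
cell (5,1): code 0110 → (5.000,1.582)–(6.000,1.327)
cell (5,4): code 1001 → (6.000,4.902)–(5.000,4.782)
cell (6,1): code 0110 → (6.000,1.327)–(7.000,1.718)
cell (6,4): code 1001 → (7.000,4.351)–(6.000,4.902)
cell (7,1): code 0010 → (7.000,1.718)–(7.268,2.000)
cell (7,2): code 0011 → (7.268,2.000)–(7.594,3.000)
cell (7,3): code 0011 → (7.594,3.000)–(7.304,4.000)
cell (7,4): code 0001 → (7.304,4.000)–(7.000,4.351)
total: 12 segments, chained into 1 closed loop(s), length Σ = 11.091614

segments=12 loops=1 length=11.092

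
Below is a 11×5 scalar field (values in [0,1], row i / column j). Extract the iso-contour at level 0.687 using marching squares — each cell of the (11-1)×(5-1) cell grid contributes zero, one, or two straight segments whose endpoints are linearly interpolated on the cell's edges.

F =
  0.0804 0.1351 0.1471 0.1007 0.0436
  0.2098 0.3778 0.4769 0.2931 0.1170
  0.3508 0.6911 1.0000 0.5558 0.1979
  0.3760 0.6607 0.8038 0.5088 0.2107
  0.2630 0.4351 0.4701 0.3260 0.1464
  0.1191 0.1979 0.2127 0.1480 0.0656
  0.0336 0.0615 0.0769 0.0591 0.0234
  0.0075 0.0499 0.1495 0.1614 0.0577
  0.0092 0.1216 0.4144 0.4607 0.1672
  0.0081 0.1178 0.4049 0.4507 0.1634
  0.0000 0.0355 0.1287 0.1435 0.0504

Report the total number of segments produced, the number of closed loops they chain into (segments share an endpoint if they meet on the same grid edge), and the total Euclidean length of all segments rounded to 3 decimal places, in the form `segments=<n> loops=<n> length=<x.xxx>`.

cell (1,0): code 0100 → (1.987,1.000)–(2.000,0.988)
cell (1,1): code 1100 → (1.402,2.000)–(1.987,1.000)
cell (1,2): code 1000 → (2.000,2.705)–(1.402,2.000)
cell (2,0): code 0010 → (2.000,0.988)–(2.135,1.000)
cell (2,1): code 0111 → (2.135,1.000)–(3.000,1.184)
cell (2,2): code 1001 → (3.000,2.396)–(2.000,2.705)
cell (3,1): code 0010 → (3.000,1.184)–(3.350,2.000)
cell (3,2): code 0001 → (3.350,2.000)–(3.000,2.396)
total: 8 segments, chained into 1 closed loop(s), length Σ = 5.583851

segments=8 loops=1 length=5.584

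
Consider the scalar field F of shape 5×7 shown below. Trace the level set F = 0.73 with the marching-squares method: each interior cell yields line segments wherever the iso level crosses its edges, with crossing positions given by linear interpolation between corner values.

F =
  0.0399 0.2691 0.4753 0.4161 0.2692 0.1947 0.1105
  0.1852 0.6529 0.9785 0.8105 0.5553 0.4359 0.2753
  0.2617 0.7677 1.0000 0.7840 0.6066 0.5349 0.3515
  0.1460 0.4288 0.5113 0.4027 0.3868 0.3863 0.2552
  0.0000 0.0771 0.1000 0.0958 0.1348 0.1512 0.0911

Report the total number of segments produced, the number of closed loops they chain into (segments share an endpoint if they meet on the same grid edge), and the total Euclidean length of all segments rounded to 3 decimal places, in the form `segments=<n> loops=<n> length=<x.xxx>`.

segments=10 loops=1 length=7.019

cell (0,1): code 0100 → (0.506,2.000)–(1.000,1.237)
cell (0,2): code 1100 → (0.796,3.000)–(0.506,2.000)
cell (0,3): code 1000 → (1.000,3.315)–(0.796,3.000)
cell (1,0): code 0100 → (1.672,1.000)–(2.000,0.925)
cell (1,1): code 1110 → (1.000,1.237)–(1.672,1.000)
cell (1,3): code 1001 → (2.000,3.304)–(1.000,3.315)
cell (2,0): code 0010 → (2.000,0.925)–(2.111,1.000)
cell (2,1): code 0011 → (2.111,1.000)–(2.552,2.000)
cell (2,2): code 0011 → (2.552,2.000)–(2.142,3.000)
cell (2,3): code 0001 → (2.142,3.000)–(2.000,3.304)
total: 10 segments, chained into 1 closed loop(s), length Σ = 7.018568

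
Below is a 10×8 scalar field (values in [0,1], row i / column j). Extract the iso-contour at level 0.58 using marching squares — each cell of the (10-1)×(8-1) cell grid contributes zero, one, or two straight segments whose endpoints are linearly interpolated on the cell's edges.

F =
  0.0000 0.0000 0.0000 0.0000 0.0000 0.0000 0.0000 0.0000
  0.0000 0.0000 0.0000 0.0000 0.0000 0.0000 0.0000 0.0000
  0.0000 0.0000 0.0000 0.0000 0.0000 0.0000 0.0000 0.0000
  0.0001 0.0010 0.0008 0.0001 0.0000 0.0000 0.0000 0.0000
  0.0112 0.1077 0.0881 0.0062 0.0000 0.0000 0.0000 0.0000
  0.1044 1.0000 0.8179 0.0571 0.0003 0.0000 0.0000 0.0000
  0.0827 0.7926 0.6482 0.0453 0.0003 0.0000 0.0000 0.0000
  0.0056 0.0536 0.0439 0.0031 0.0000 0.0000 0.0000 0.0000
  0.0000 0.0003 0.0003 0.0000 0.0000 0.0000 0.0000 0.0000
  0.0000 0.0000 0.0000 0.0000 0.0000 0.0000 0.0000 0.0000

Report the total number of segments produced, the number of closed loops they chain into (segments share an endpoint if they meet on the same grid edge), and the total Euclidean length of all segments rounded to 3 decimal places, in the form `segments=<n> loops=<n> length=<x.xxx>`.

segments=8 loops=1 length=5.751

cell (4,0): code 0100 → (4.529,1.000)–(5.000,0.531)
cell (4,1): code 1100 → (4.674,2.000)–(4.529,1.000)
cell (4,2): code 1000 → (5.000,2.313)–(4.674,2.000)
cell (5,0): code 0110 → (5.000,0.531)–(6.000,0.701)
cell (5,2): code 1001 → (6.000,2.113)–(5.000,2.313)
cell (6,0): code 0010 → (6.000,0.701)–(6.288,1.000)
cell (6,1): code 0011 → (6.288,1.000)–(6.113,2.000)
cell (6,2): code 0001 → (6.113,2.000)–(6.000,2.113)
total: 8 segments, chained into 1 closed loop(s), length Σ = 5.750775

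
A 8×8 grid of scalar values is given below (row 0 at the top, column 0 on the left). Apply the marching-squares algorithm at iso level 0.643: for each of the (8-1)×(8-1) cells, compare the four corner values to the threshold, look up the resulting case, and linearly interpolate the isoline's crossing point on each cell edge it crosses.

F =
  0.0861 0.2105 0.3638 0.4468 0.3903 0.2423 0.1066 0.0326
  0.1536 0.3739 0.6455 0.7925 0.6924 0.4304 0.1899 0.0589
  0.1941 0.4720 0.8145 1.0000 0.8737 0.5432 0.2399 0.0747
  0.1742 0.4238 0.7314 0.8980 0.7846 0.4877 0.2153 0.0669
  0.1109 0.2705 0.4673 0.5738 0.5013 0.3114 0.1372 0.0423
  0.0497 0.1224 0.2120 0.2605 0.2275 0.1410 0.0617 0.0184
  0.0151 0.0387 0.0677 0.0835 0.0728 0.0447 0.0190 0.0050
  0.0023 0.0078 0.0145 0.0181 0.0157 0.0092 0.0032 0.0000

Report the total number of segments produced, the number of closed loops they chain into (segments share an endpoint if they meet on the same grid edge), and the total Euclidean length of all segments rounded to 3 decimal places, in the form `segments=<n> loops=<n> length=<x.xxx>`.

cell (0,1): code 0100 → (0.991,2.000)–(1.000,1.991)
cell (0,2): code 1100 → (0.568,3.000)–(0.991,2.000)
cell (0,3): code 1100 → (0.836,4.000)–(0.568,3.000)
cell (0,4): code 1000 → (1.000,4.189)–(0.836,4.000)
cell (1,1): code 0110 → (1.000,1.991)–(2.000,1.499)
cell (1,4): code 1001 → (2.000,4.698)–(1.000,4.189)
cell (2,1): code 0110 → (2.000,1.499)–(3.000,1.713)
cell (2,4): code 1001 → (3.000,4.477)–(2.000,4.698)
cell (3,1): code 0010 → (3.000,1.713)–(3.335,2.000)
cell (3,2): code 0011 → (3.335,2.000)–(3.787,3.000)
cell (3,3): code 0011 → (3.787,3.000)–(3.500,4.000)
cell (3,4): code 0001 → (3.500,4.000)–(3.000,4.477)
total: 12 segments, chained into 1 closed loop(s), length Σ = 9.936801

segments=12 loops=1 length=9.937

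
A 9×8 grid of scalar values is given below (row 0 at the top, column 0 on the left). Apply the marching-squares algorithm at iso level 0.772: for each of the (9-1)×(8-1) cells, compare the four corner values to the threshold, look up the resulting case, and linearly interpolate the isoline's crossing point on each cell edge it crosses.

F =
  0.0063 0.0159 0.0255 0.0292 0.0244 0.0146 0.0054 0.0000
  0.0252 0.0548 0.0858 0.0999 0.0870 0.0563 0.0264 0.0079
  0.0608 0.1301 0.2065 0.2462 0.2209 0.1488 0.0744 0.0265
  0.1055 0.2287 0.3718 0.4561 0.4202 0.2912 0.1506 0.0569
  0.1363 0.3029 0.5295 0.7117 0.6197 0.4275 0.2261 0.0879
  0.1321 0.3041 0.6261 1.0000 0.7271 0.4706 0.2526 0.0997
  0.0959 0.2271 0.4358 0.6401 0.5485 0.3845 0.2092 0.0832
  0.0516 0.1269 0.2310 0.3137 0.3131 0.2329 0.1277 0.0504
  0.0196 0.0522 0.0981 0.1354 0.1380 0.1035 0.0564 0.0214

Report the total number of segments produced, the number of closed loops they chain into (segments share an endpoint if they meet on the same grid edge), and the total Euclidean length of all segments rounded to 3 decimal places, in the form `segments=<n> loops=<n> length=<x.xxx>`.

cell (4,2): code 0100 → (4.209,3.000)–(5.000,2.390)
cell (4,3): code 1000 → (5.000,3.835)–(4.209,3.000)
cell (5,2): code 0010 → (5.000,2.390)–(5.634,3.000)
cell (5,3): code 0001 → (5.634,3.000)–(5.000,3.835)
total: 4 segments, chained into 1 closed loop(s), length Σ = 4.076848

segments=4 loops=1 length=4.077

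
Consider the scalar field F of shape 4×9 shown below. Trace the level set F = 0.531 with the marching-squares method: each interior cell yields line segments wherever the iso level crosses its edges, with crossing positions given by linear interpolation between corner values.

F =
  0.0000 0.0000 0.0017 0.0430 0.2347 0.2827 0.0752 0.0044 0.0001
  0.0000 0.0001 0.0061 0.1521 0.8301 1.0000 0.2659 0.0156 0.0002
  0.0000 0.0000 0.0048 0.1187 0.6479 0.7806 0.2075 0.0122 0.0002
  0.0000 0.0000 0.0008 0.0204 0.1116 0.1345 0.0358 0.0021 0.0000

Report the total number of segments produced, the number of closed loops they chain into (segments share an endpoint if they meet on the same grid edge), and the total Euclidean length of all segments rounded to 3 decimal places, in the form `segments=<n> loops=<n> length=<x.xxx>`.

segments=8 loops=1 length=6.545

cell (0,3): code 0100 → (0.498,4.000)–(1.000,3.559)
cell (0,4): code 1100 → (0.346,5.000)–(0.498,4.000)
cell (0,5): code 1000 → (1.000,5.639)–(0.346,5.000)
cell (1,3): code 0110 → (1.000,3.559)–(2.000,3.779)
cell (1,5): code 1001 → (2.000,5.436)–(1.000,5.639)
cell (2,3): code 0010 → (2.000,3.779)–(2.218,4.000)
cell (2,4): code 0011 → (2.218,4.000)–(2.386,5.000)
cell (2,5): code 0001 → (2.386,5.000)–(2.000,5.436)
total: 8 segments, chained into 1 closed loop(s), length Σ = 6.545135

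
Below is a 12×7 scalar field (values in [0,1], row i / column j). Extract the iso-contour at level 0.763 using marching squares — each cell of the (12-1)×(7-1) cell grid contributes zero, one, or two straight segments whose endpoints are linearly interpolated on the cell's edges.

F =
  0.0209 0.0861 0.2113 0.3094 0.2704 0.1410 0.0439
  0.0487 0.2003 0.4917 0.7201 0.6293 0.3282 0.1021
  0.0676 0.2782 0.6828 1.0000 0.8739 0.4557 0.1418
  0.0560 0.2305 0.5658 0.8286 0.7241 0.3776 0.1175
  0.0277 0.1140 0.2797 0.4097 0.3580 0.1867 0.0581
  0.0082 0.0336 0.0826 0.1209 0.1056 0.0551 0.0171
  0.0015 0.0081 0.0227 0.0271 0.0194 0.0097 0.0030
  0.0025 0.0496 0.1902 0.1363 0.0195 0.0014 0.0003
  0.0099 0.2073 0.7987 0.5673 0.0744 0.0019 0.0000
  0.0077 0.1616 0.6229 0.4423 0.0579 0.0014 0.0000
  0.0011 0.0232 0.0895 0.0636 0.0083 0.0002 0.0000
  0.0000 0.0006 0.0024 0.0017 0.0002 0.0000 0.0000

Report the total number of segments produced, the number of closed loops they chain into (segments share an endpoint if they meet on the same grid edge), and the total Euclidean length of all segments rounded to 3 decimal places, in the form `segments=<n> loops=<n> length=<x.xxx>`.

cell (1,2): code 0100 → (1.153,3.000)–(2.000,2.253)
cell (1,3): code 1100 → (1.547,4.000)–(1.153,3.000)
cell (1,4): code 1000 → (2.000,4.265)–(1.547,4.000)
cell (2,2): code 0110 → (2.000,2.253)–(3.000,2.750)
cell (2,3): code 1011 → (3.000,3.628)–(2.740,4.000)
cell (2,4): code 0001 → (2.740,4.000)–(2.000,4.265)
cell (3,2): code 0010 → (3.000,2.750)–(3.157,3.000)
cell (3,3): code 0001 → (3.157,3.000)–(3.000,3.628)
cell (7,1): code 0100 → (7.941,2.000)–(8.000,1.940)
cell (7,2): code 1000 → (8.000,2.154)–(7.941,2.000)
cell (8,1): code 0010 → (8.000,1.940)–(8.203,2.000)
cell (8,2): code 0001 → (8.203,2.000)–(8.000,2.154)
total: 12 segments, chained into 2 closed loop(s), length Σ = 6.744055

segments=12 loops=2 length=6.744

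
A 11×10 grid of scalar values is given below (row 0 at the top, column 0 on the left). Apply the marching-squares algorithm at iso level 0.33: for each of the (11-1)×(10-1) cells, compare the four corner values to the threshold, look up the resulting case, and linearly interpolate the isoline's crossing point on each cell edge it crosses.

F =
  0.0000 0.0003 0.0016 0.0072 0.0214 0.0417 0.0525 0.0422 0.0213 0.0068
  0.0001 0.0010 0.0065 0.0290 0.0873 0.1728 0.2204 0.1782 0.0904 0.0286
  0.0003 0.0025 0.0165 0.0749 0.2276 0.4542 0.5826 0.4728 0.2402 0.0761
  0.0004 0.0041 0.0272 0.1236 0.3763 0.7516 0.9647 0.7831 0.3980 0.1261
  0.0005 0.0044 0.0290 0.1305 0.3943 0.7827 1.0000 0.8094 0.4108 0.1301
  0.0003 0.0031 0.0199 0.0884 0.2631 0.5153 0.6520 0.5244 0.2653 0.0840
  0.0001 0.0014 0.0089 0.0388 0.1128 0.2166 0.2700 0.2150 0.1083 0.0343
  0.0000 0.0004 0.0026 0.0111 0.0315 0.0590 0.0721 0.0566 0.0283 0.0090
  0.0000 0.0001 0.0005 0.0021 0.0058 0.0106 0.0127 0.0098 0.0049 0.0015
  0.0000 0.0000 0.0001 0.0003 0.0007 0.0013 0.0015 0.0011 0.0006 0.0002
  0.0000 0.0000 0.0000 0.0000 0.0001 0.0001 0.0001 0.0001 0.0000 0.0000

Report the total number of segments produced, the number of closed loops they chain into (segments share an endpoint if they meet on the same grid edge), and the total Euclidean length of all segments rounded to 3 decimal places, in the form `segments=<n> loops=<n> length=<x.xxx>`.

segments=18 loops=1 length=14.159

cell (1,4): code 0100 → (1.559,5.000)–(2.000,4.452)
cell (1,5): code 1100 → (1.303,6.000)–(1.559,5.000)
cell (1,6): code 1100 → (1.515,7.000)–(1.303,6.000)
cell (1,7): code 1000 → (2.000,7.614)–(1.515,7.000)
cell (2,3): code 0100 → (2.689,4.000)–(3.000,3.817)
cell (2,4): code 1110 → (2.000,4.452)–(2.689,4.000)
cell (2,7): code 1101 → (2.569,8.000)–(2.000,7.614)
cell (2,8): code 1000 → (3.000,8.250)–(2.569,8.000)
cell (3,3): code 0110 → (3.000,3.817)–(4.000,3.756)
cell (3,8): code 1001 → (4.000,8.288)–(3.000,8.250)
cell (4,3): code 0010 → (4.000,3.756)–(4.490,4.000)
cell (4,4): code 0111 → (4.490,4.000)–(5.000,4.265)
cell (4,7): code 1011 → (5.000,7.750)–(4.555,8.000)
cell (4,8): code 0001 → (4.555,8.000)–(4.000,8.288)
cell (5,4): code 0010 → (5.000,4.265)–(5.620,5.000)
cell (5,5): code 0011 → (5.620,5.000)–(5.843,6.000)
cell (5,6): code 0011 → (5.843,6.000)–(5.628,7.000)
cell (5,7): code 0001 → (5.628,7.000)–(5.000,7.750)
total: 18 segments, chained into 1 closed loop(s), length Σ = 14.159055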